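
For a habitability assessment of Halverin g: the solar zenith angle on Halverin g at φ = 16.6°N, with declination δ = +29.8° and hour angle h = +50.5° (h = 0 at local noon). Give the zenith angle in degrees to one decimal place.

cos θ_z = sin φ sin δ + cos φ cos δ cos h = 0.141980 + 0.528962 = 0.670942.
θ_z = arccos(0.670942) = 47.9°.

θ_z = 47.9°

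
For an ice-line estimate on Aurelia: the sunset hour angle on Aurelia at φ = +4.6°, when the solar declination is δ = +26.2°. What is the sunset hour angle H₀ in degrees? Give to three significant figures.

H₀ = 92.3°

cos H₀ = −tan φ · tan δ = −tan(+4.6°) × tan(+26.200°) = -0.0396, so H₀ = 1.6104 rad = 92.27°.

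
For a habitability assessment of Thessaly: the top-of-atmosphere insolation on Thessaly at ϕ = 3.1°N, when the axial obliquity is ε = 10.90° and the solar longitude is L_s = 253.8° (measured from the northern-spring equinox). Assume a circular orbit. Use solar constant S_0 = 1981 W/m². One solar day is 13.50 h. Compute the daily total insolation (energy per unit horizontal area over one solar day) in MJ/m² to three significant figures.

Solar declination: sin δ = sin ε · sin L_s = sin 10.90° × sin 253.8° = -0.18159, so δ = -10.462°.
cos h₀ = −tan(+3.1°) tan(-10.462°) = 0.0100, h₀ = 1.5608 rad.
Bracket: h₀ sin ϕ sin δ + cos ϕ cos δ sin h₀ = 1.5608×0.05408×-0.18159 + 0.99854×0.98337×0.99995 = -0.015328 + 0.981885 = 0.966557.
Q̄ = (S_0/π) × [bracket] = (1981/π) × 0.966557 = 609.48 W/m².
Daily total = Q̄ × 13.50 h × 3600 s/h = 609.48 × 13.50 × 3600 / 10⁶ = 29.62 MJ/m².

29.6 MJ/m²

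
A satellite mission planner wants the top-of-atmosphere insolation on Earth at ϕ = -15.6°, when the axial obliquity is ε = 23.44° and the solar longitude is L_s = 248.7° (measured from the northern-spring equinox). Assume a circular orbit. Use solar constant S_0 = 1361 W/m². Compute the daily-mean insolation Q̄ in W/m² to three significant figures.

Q̄ ≈ 458 W/m²

Solar declination: sin δ = sin ε · sin L_s = sin 23.44° × sin 248.7° = -0.37062, so δ = -21.754°.
cos h₀ = −tan(-15.6°) tan(-21.754°) = -0.1114, h₀ = 1.6824 rad.
Bracket: h₀ sin ϕ sin δ + cos ϕ cos δ sin h₀ = 1.6824×-0.26892×-0.37062 + 0.96316×0.92879×0.99377 = 0.167680 + 0.889000 = 1.056680.
Q̄ = (S_0/π) × [bracket] = (1361/π) × 1.056680 = 457.8 W/m².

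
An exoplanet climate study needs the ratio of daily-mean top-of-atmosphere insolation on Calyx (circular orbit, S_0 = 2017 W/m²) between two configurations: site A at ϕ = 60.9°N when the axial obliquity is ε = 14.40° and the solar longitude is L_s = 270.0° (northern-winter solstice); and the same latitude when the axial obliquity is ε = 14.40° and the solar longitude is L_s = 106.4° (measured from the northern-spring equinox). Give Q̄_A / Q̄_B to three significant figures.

— Configuration A (ϕ=+60.9°):
Solar declination: sin δ = sin ε · sin L_s = sin 14.40° × sin 270.0° = -0.24869, so δ = -14.400°.
cos h₀ = −tan(+60.9°) tan(-14.400°) = 0.4613, h₀ = 1.0913 rad.
Bracket: h₀ sin ϕ sin δ + cos ϕ cos δ sin h₀ = 1.0913×0.87377×-0.24869 + 0.48634×0.96858×0.88724 = -0.237137 + 0.417943 = 0.180806.
Q̄ = (S_0/π) × [bracket] = (2017/π) × 0.180806 = 116.08 W/m².
— Configuration B (ϕ=+60.9°):
Solar declination: sin δ = sin ε · sin L_s = sin 14.40° × sin 106.4° = 0.23857, so δ = +13.802°.
cos h₀ = −tan(+60.9°) tan(+13.802°) = -0.4414, h₀ = 2.0279 rad.
Bracket: h₀ sin ϕ sin δ + cos ϕ cos δ sin h₀ = 2.0279×0.87377×0.23857 + 0.48634×0.97112×0.89732 = 0.422727 + 0.423799 = 0.846526.
Q̄ = (S_0/π) × [bracket] = (2017/π) × 0.846526 = 543.50 W/m².
Ratio Q̄_A / Q̄_B = 116.08 / 543.50 = 0.2136.

Q̄_A / Q̄_B ≈ 0.214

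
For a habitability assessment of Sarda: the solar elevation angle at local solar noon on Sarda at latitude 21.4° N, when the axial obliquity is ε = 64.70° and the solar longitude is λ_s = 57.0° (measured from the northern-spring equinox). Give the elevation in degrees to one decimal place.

62.1°

Solar declination: sin δ = sin ε · sin λ_s = sin 64.70° × sin 57.0° = 0.75823, so δ = +49.308°.
At local noon the hour angle is zero, so the zenith angle equals |φ − δ| = |+21.4° − (+49.308°)| = 27.908°.
Elevation = 90° − 27.908° = 62.1°.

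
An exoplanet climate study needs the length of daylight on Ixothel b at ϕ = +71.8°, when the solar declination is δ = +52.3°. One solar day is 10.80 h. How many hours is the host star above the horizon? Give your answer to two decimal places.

10.80 h

Sunrise equation: cos h₀ = −tan ϕ · tan δ = -3.9353 ≤ −1, so the host star never sets (polar day) and h₀ = π.
Daylight = 2h₀/(2π) × 10.80 h = (3.1416/π) × 10.80 = 10.80 h.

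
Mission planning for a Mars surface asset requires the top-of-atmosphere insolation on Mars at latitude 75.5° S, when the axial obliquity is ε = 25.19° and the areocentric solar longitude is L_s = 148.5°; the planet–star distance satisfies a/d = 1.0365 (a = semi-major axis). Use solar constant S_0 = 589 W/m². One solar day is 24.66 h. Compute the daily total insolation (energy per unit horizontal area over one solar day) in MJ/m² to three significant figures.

0.168 MJ/m²

sin δ = sin 25.19° × sin 148.5° = 0.22239, so δ = +12.849°.
cos h₀ = −tan(-75.5°) tan(+12.849°) = 0.8820, h₀ = 0.4907 rad.
Bracket: h₀ sin ϕ sin δ + cos ϕ cos δ sin h₀ = 0.4907×-0.96815×0.22239 + 0.25038×0.97496×0.47127 = -0.105651 + 0.115042 = 0.009391.
Inverse-square distance factor (a/d)² = 1.0365² = 1.074332.
Q̄ = (S_0/π) × 1.074332 × [bracket] = (589/π) × 1.074332 × 0.009391 = 1.8915 W/m².
Daily total = Q̄ × 24.66 h × 3600 s/h = 1.8915 × 24.66 × 3600 / 10⁶ = 0.1679 MJ/m².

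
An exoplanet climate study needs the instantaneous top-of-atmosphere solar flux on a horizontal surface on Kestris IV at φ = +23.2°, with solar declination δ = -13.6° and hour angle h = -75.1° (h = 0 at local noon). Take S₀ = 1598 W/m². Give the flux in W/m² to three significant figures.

219 W/m²

cos θ_z = sin φ sin δ + cos φ cos δ cos h = -0.092632 + 0.229713 = 0.137081.
Flux = S₀ · cos θ_z = 1598 × 0.137081 = 219.1 W/m².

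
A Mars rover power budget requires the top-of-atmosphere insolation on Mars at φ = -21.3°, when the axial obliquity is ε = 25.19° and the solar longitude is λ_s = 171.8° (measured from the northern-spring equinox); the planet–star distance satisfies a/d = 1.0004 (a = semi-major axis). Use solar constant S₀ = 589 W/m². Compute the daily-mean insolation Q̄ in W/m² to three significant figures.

Q̄ ≈ 168 W/m²

Solar declination: sin δ = sin ε · sin λ_s = sin 25.19° × sin 171.8° = 0.06071, so δ = +3.480°.
cos H₀ = −tan(-21.3°) tan(+3.480°) = 0.0237, H₀ = 1.5471 rad.
Bracket: H₀ sin φ sin δ + cos φ cos δ sin H₀ = 1.5471×-0.36325×0.06071 + 0.93169×0.99816×0.99972 = -0.034118 + 0.929715 = 0.895597.
Inverse-square distance factor (a/d)² = 1.0004² = 1.000800.
Q̄ = (S₀/π) × 1.000800 × [bracket] = (589/π) × 1.000800 × 0.895597 = 168.0 W/m².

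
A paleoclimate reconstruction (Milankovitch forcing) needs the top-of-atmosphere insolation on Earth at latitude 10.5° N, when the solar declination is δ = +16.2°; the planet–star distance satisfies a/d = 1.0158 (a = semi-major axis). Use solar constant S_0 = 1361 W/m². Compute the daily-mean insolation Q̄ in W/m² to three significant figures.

cos h₀ = −tan(+10.5°) tan(+16.200°) = -0.0538, h₀ = 1.6247 rad.
Bracket: h₀ sin ϕ sin δ + cos ϕ cos δ sin h₀ = 1.6247×0.18224×0.27899 + 0.98325×0.96029×0.99855 = 0.082605 + 0.942836 = 1.025441.
Inverse-square distance factor (a/d)² = 1.0158² = 1.031850.
Q̄ = (S_0/π) × 1.031850 × [bracket] = (1361/π) × 1.031850 × 1.025441 = 458.4 W/m².

Q̄ ≈ 458 W/m²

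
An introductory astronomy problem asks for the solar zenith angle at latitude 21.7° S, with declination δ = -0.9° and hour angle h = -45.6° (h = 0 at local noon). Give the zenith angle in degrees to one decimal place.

θ_z = 49.0°

cos θ_z = sin φ sin δ + cos φ cos δ cos h = 0.005808 + 0.650000 = 0.655808.
θ_z = arccos(0.655808) = 49.0°.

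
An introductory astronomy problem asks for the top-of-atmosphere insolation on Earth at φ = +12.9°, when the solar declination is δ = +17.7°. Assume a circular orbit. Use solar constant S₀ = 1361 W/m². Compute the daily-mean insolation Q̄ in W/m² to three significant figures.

Q̄ ≈ 450 W/m²

cos H₀ = −tan(+12.9°) tan(+17.700°) = -0.0731, H₀ = 1.6440 rad.
Bracket: H₀ sin φ sin δ + cos φ cos δ sin H₀ = 1.6440×0.22325×0.30403 + 0.97476×0.95266×0.99733 = 0.111586 + 0.926135 = 1.037721.
Q̄ = (S₀/π) × [bracket] = (1361/π) × 1.037721 = 449.6 W/m².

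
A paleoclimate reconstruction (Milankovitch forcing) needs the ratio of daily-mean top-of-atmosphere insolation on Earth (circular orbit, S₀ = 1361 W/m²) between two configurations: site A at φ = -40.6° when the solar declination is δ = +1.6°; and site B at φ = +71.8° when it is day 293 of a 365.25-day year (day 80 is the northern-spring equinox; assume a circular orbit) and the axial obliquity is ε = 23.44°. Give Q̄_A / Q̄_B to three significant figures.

Q̄_A / Q̄_B ≈ 10.4

— Configuration A (φ=-40.6°):
cos H₀ = −tan(-40.6°) tan(+1.600°) = 0.0239, H₀ = 1.5469 rad.
Bracket: H₀ sin φ sin δ + cos φ cos δ sin H₀ = 1.5469×-0.65077×0.02792 + 0.75927×0.99961×0.99971 = -0.028106 + 0.758754 = 0.730648.
Q̄ = (S₀/π) × [bracket] = (1361/π) × 0.730648 = 316.53 W/m².
— Configuration B (φ=+71.8°):
Solar longitude: λ_s = 360° × (293 − 80)/365.25 = 209.938°.
sin δ = sin 23.44° × sin 209.938° = -0.19852, so δ = -11.451°.
cos H₀ = −tan(+71.8°) tan(-11.451°) = 0.6161, H₀ = 0.9070 rad.
Bracket: H₀ sin φ sin δ + cos φ cos δ sin H₀ = 0.9070×0.94997×-0.19852 + 0.31233×0.98010×0.78769 = -0.171049 + 0.241123 = 0.070074.
Q̄ = (S₀/π) × [bracket] = (1361/π) × 0.070074 = 30.357 W/m².
Ratio Q̄_A / Q̄_B = 316.53 / 30.357 = 10.43.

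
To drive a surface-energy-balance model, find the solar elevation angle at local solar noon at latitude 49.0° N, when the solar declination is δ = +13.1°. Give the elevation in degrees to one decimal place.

54.1°

At local noon the hour angle is zero, so the zenith angle equals |φ − δ| = |+49.0° − (+13.100°)| = 35.900°.
Elevation = 90° − 35.900° = 54.1°.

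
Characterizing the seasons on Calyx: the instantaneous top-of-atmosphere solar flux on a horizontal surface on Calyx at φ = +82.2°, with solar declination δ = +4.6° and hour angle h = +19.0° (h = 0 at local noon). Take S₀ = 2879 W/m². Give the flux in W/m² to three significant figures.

597 W/m²

cos θ_z = sin φ sin δ + cos φ cos δ cos h = 0.079457 + 0.127908 = 0.207365.
Flux = S₀ · cos θ_z = 2879 × 0.207365 = 597.0 W/m².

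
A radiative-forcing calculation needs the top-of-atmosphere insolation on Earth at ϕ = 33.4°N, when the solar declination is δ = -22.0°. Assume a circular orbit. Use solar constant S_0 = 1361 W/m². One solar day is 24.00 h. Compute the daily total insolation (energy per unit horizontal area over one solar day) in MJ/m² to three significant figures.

17.9 MJ/m²

cos h₀ = −tan(+33.4°) tan(-22.000°) = 0.2664, h₀ = 1.3011 rad.
Bracket: h₀ sin ϕ sin δ + cos ϕ cos δ sin h₀ = 1.3011×0.55048×-0.37461 + 0.83485×0.92718×0.96386 = -0.268307 + 0.746082 = 0.477775.
Q̄ = (S_0/π) × [bracket] = (1361/π) × 0.477775 = 206.98 W/m².
Daily total = Q̄ × 24.00 h × 3600 s/h = 206.98 × 24.00 × 3600 / 10⁶ = 17.88 MJ/m².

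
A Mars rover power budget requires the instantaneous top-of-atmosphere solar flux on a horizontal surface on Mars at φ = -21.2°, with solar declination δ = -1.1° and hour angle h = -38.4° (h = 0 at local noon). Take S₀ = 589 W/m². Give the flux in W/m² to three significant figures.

cos θ_z = sin φ sin δ + cos φ cos δ cos h = 0.006942 + 0.730521 = 0.737463.
Flux = S₀ · cos θ_z = 589 × 0.737463 = 434.4 W/m².

434 W/m²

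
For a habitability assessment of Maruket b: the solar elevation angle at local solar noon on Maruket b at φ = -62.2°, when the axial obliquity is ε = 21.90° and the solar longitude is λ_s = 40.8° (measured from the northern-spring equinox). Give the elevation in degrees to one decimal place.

Solar declination: sin δ = sin ε · sin λ_s = sin 21.90° × sin 40.8° = 0.24372, so δ = +14.106°.
At local noon the hour angle is zero, so the zenith angle equals |φ − δ| = |-62.2° − (+14.106°)| = 76.306°.
Elevation = 90° − 76.306° = 13.7°.

13.7°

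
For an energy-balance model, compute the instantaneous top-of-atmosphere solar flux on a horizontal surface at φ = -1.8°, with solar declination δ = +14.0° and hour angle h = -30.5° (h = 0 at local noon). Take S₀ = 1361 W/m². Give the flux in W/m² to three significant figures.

cos θ_z = sin φ sin δ + cos φ cos δ cos h = -0.007599 + 0.835623 = 0.828024.
Flux = S₀ · cos θ_z = 1361 × 0.828024 = 1127 W/m².

1.13e+03 W/m²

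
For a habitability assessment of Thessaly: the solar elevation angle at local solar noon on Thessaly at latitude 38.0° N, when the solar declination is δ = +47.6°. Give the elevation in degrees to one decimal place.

80.4°

At local noon the hour angle is zero, so the zenith angle equals |ϕ − δ| = |+38.0° − (+47.600°)| = 9.600°.
Elevation = 90° − 9.600° = 80.4°.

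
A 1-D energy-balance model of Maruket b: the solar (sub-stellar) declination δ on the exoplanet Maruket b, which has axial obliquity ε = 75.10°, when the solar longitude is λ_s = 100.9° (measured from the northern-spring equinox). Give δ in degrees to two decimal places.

δ = +71.61°

sin δ = sin ε · sin λ_s = sin 75.10° × sin 100.9° = 0.948941.
δ = arcsin(0.948941) = +71.61°.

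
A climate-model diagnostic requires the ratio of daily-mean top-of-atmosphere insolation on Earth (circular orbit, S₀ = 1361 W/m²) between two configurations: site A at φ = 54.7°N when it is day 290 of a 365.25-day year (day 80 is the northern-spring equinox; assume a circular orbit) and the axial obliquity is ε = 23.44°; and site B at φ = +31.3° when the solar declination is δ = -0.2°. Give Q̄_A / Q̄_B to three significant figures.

— Configuration A (φ=+54.7°):
Solar longitude: λ_s = 360° × (290 − 80)/365.25 = 206.982°.
sin δ = sin 23.44° × sin 206.982° = -0.18048, so δ = -10.398°.
cos H₀ = −tan(+54.7°) tan(-10.398°) = 0.2592, H₀ = 1.3087 rad.
Bracket: H₀ sin φ sin δ + cos φ cos δ sin H₀ = 1.3087×0.81614×-0.18048 + 0.57786×0.98358×0.96584 = -0.192768 + 0.548956 = 0.356188.
Q̄ = (S₀/π) × [bracket] = (1361/π) × 0.356188 = 154.31 W/m².
— Configuration B (φ=+31.3°):
cos H₀ = −tan(+31.3°) tan(-0.200°) = 0.0021, H₀ = 1.5687 rad.
Bracket: H₀ sin φ sin δ + cos φ cos δ sin H₀ = 1.5687×0.51952×-0.00349 + 0.85446×0.99999×1.00000 = -0.002844 + 0.854451 = 0.851607.
Q̄ = (S₀/π) × [bracket] = (1361/π) × 0.851607 = 368.93 W/m².
Ratio Q̄_A / Q̄_B = 154.31 / 368.93 = 0.4183.

Q̄_A / Q̄_B ≈ 0.418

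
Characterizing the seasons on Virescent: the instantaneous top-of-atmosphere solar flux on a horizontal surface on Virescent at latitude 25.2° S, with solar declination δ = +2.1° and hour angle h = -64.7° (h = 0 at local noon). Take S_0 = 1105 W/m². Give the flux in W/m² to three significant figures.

cos θ_z = sin ϕ sin δ + cos ϕ cos δ cos h = -0.015602 + 0.386425 = 0.370823.
Flux = S_0 · cos θ_z = 1105 × 0.370823 = 409.8 W/m².

410 W/m²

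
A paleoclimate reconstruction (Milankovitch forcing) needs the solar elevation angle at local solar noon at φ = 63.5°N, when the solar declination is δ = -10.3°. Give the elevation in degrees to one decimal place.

16.2°

At local noon the hour angle is zero, so the zenith angle equals |φ − δ| = |+63.5° − (-10.300°)| = 73.800°.
Elevation = 90° − 73.800° = 16.2°.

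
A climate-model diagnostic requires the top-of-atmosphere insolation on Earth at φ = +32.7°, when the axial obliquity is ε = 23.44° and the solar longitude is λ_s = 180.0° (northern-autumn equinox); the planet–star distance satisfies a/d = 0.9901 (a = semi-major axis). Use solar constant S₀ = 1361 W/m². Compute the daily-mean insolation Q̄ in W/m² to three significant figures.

Q̄ ≈ 357 W/m²

Solar declination: sin δ = sin ε · sin λ_s = sin 23.44° × sin 180.0° = 0.00000, so δ = +0.000°.
cos H₀ = −tan(+32.7°) tan(+0.000°) = -0.0000, H₀ = 1.5708 rad.
Bracket: H₀ sin φ sin δ + cos φ cos δ sin H₀ = 1.5708×0.54024×0.00000 + 0.84151×1.00000×1.00000 = 0.000000 + 0.841510 = 0.841510.
Inverse-square distance factor (a/d)² = 0.9901² = 0.980298.
Q̄ = (S₀/π) × 0.980298 × [bracket] = (1361/π) × 0.980298 × 0.841510 = 357.4 W/m².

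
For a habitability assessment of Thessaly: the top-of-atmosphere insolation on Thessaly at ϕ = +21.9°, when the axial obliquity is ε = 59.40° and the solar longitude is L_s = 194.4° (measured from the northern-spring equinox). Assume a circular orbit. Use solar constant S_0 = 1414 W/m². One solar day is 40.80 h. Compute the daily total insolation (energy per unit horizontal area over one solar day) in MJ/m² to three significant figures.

51.9 MJ/m²

Solar declination: sin δ = sin ε · sin L_s = sin 59.40° × sin 194.4° = -0.21406, so δ = -12.360°.
cos h₀ = −tan(+21.9°) tan(-12.360°) = 0.0881, h₀ = 1.4826 rad.
Bracket: h₀ sin ϕ sin δ + cos ϕ cos δ sin h₀ = 1.4826×0.37299×-0.21406 + 0.92784×0.97682×0.99611 = -0.118374 + 0.902807 = 0.784433.
Q̄ = (S_0/π) × [bracket] = (1414/π) × 0.784433 = 353.07 W/m².
Daily total = Q̄ × 40.80 h × 3600 s/h = 353.07 × 40.80 × 3600 / 10⁶ = 51.86 MJ/m².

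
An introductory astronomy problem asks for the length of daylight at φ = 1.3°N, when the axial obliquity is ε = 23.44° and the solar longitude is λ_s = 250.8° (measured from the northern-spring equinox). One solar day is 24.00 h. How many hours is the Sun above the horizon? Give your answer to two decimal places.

11.93 h

Solar declination: sin δ = sin ε · sin λ_s = sin 23.44° × sin 250.8° = -0.37566, so δ = -22.065°.
cos H₀ = −tan φ · tan δ = −tan(+1.3°) × tan(-22.065°) = 0.0092, so H₀ = 1.5616 rad = 89.47°.
Daylight = 2H₀/(2π) × 24.00 h = (1.5616/π) × 24.00 = 11.93 h.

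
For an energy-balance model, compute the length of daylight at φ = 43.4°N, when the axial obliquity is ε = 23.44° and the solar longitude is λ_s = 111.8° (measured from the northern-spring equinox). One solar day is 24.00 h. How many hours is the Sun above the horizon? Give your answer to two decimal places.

Solar declination: sin δ = sin ε · sin λ_s = sin 23.44° × sin 111.8° = 0.36934, so δ = +21.675°.
cos H₀ = −tan φ · tan δ = −tan(+43.4°) × tan(+21.675°) = -0.3758, so H₀ = 1.9561 rad = 112.08°.
Daylight = 2H₀/(2π) × 24.00 h = (1.9561/π) × 24.00 = 14.94 h.

14.94 h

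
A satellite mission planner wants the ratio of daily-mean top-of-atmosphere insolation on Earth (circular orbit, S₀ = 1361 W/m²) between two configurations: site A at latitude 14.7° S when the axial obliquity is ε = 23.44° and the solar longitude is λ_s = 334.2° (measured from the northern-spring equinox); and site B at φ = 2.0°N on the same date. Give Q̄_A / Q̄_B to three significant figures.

— Configuration A (φ=-14.7°):
Solar declination: sin δ = sin ε · sin λ_s = sin 23.44° × sin 334.2° = -0.17313, so δ = -9.970°.
cos H₀ = −tan(-14.7°) tan(-9.970°) = -0.0461, H₀ = 1.6169 rad.
Bracket: H₀ sin φ sin δ + cos φ cos δ sin H₀ = 1.6169×-0.25376×-0.17313 + 0.96727×0.98490×0.99894 = 0.071036 + 0.951654 = 1.022690.
Q̄ = (S₀/π) × [bracket] = (1361/π) × 1.022690 = 443.05 W/m².
— Configuration B (φ=+2.0°):
cos H₀ = −tan(+2.0°) tan(-9.970°) = 0.0061, H₀ = 1.5647 rad.
Bracket: H₀ sin φ sin δ + cos φ cos δ sin H₀ = 1.5647×0.03490×-0.17313 + 0.99939×0.98490×0.99998 = -0.009454 + 0.984280 = 0.974826.
Q̄ = (S₀/π) × [bracket] = (1361/π) × 0.974826 = 422.31 W/m².
Ratio Q̄_A / Q̄_B = 443.05 / 422.31 = 1.049.

Q̄_A / Q̄_B ≈ 1.05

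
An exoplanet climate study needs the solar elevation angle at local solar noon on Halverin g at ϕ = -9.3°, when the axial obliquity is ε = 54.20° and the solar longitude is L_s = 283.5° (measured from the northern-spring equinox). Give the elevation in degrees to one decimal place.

Solar declination: sin δ = sin ε · sin L_s = sin 54.20° × sin 283.5° = -0.78865, so δ = -52.060°.
At local noon the hour angle is zero, so the zenith angle equals |ϕ − δ| = |-9.3° − (-52.060°)| = 42.760°.
Elevation = 90° − 42.760° = 47.2°.

47.2°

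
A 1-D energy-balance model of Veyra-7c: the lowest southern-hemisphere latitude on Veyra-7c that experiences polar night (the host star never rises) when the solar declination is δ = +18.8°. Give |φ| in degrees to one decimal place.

|φ| = 71.2°

Polar night requires cos H₀ = −tan φ tan δ ≥ 1, i.e. tan φ tan δ ≤ −1.
The boundary is |tan φ| · |tan δ| = 1, so |φ| = 90° − |δ| = 90° − 18.8° = 71.2° in the southern hemisphere.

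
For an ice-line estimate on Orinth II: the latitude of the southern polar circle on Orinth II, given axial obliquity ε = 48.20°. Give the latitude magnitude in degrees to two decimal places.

The polar circle is the lowest latitude that experiences at least one full rotation of continuous darkness at the northern-summer solstice; it lies at |φ| = 90° − ε = 90° − 48.20° = 41.80°.

41.80°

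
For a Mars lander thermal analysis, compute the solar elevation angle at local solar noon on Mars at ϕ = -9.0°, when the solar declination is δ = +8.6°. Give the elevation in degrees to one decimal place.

At local noon the hour angle is zero, so the zenith angle equals |ϕ − δ| = |-9.0° − (+8.600°)| = 17.600°.
Elevation = 90° − 17.600° = 72.4°.

72.4°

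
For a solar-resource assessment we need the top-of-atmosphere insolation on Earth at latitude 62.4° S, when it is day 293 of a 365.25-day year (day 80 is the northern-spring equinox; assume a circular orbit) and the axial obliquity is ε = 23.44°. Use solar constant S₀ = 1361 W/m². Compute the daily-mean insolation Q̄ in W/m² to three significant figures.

Q̄ ≈ 331 W/m²

Solar longitude: λ_s = 360° × (293 − 80)/365.25 = 209.938°.
sin δ = sin 23.44° × sin 209.938° = -0.19852, so δ = -11.451°.
cos H₀ = −tan(-62.4°) tan(-11.451°) = -0.3875, H₀ = 1.9687 rad.
Bracket: H₀ sin φ sin δ + cos φ cos δ sin H₀ = 1.9687×-0.88620×-0.19852 + 0.46330×0.98010×0.92189 = 0.346350 + 0.418612 = 0.764962.
Q̄ = (S₀/π) × [bracket] = (1361/π) × 0.764962 = 331.4 W/m².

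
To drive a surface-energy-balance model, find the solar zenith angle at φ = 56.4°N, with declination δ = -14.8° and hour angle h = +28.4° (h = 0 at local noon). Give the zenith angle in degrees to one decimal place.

cos θ_z = sin φ sin δ + cos φ cos δ cos h = -0.212766 + 0.470640 = 0.257874.
θ_z = arccos(0.257874) = 75.1°.

θ_z = 75.1°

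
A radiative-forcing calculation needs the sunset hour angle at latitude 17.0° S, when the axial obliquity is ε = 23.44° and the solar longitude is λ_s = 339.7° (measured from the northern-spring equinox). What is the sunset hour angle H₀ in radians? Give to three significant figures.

H₀ = 1.61 rad

Solar declination: sin δ = sin ε · sin λ_s = sin 23.44° × sin 339.7° = -0.13801, so δ = -7.933°.
cos H₀ = −tan φ · tan δ = −tan(-17.0°) × tan(-7.933°) = -0.0426, so H₀ = 1.6134 rad = 92.44°.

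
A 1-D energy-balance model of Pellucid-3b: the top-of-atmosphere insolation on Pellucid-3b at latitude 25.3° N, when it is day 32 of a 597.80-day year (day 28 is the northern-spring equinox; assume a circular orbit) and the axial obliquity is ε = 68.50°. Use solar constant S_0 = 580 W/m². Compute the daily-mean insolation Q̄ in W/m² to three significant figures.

Solar longitude: L_s = 360° × (32 − 28)/597.80 = 2.409°.
sin δ = sin 68.50° × sin 2.409° = 0.03911, so δ = +2.241°.
cos h₀ = −tan(+25.3°) tan(+2.241°) = -0.0185, h₀ = 1.5893 rad.
Bracket: h₀ sin ϕ sin δ + cos ϕ cos δ sin h₀ = 1.5893×0.42736×0.03911 + 0.90408×0.99924×0.99983 = 0.026564 + 0.903239 = 0.929803.
Q̄ = (S_0/π) × [bracket] = (580/π) × 0.929803 = 171.7 W/m².

Q̄ ≈ 172 W/m²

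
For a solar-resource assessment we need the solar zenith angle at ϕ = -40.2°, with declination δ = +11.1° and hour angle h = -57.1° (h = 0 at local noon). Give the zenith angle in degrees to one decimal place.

cos θ_z = sin ϕ sin δ + cos ϕ cos δ cos h = -0.124265 + 0.407113 = 0.282848.
θ_z = arccos(0.282848) = 73.6°.

θ_z = 73.6°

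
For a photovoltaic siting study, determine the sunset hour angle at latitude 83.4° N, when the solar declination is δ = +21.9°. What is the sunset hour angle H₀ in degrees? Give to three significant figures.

Sunrise equation: cos H₀ = −tan φ · tan δ = -3.4744 ≤ −1, so the Sun never sets (polar day) and H₀ = π.

H₀ = 180°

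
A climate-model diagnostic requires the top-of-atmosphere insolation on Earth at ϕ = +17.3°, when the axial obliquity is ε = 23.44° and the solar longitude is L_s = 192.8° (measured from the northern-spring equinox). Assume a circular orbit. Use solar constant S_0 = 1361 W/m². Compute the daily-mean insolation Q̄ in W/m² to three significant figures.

Solar declination: sin δ = sin ε · sin L_s = sin 23.44° × sin 192.8° = -0.08813, so δ = -5.056°.
cos h₀ = −tan(+17.3°) tan(-5.056°) = 0.0276, h₀ = 1.5432 rad.
Bracket: h₀ sin ϕ sin δ + cos ϕ cos δ sin h₀ = 1.5432×0.29737×-0.08813 + 0.95476×0.99611×0.99962 = -0.040443 + 0.950685 = 0.910242.
Q̄ = (S_0/π) × [bracket] = (1361/π) × 0.910242 = 394.3 W/m².

Q̄ ≈ 394 W/m²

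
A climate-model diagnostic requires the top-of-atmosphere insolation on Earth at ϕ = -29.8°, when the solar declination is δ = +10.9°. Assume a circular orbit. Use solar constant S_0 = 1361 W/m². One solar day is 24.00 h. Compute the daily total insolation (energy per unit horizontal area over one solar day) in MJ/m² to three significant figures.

26.6 MJ/m²

cos h₀ = −tan(-29.8°) tan(+10.900°) = 0.1103, h₀ = 1.4603 rad.
Bracket: h₀ sin ϕ sin δ + cos ϕ cos δ sin h₀ = 1.4603×-0.49697×0.18910 + 0.86777×0.98196×0.99390 = -0.137235 + 0.846918 = 0.709683.
Q̄ = (S_0/π) × [bracket] = (1361/π) × 0.709683 = 307.45 W/m².
Daily total = Q̄ × 24.00 h × 3600 s/h = 307.45 × 24.00 × 3600 / 10⁶ = 26.56 MJ/m².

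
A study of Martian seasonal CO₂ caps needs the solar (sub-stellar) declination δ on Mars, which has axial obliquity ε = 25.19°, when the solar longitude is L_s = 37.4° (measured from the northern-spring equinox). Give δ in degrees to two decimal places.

sin δ = sin ε · sin L_s = sin 25.19° × sin 37.4° = 0.258512.
δ = arcsin(0.258512) = +14.98°.

δ = +14.98°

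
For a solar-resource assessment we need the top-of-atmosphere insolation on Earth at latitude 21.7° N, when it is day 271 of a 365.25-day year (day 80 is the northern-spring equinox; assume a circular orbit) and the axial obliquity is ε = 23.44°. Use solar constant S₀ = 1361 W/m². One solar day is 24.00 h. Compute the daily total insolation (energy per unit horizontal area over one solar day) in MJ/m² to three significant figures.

33.5 MJ/m²

Solar longitude: λ_s = 360° × (271 − 80)/365.25 = 188.255°.
sin δ = sin 23.44° × sin 188.255° = -0.05711, so δ = -3.274°.
cos H₀ = −tan(+21.7°) tan(-3.274°) = 0.0228, H₀ = 1.5480 rad.
Bracket: H₀ sin φ sin δ + cos φ cos δ sin H₀ = 1.5480×0.36975×-0.05711 + 0.92913×0.99837×0.99974 = -0.032688 + 0.927374 = 0.894686.
Q̄ = (S₀/π) × [bracket] = (1361/π) × 0.894686 = 387.60 W/m².
Daily total = Q̄ × 24.00 h × 3600 s/h = 387.60 × 24.00 × 3600 / 10⁶ = 33.49 MJ/m².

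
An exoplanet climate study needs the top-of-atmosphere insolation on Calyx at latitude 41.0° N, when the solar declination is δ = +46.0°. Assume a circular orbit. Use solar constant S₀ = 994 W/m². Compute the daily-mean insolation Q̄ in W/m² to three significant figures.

Q̄ ≈ 474 W/m²

cos H₀ = −tan(+41.0°) tan(+46.000°) = -0.9002, H₀ = 2.6910 rad.
Bracket: H₀ sin φ sin δ + cos φ cos δ sin H₀ = 2.6910×0.65606×0.71934 + 0.75471×0.69466×0.43553 = 1.269964 + 0.228334 = 1.498298.
Q̄ = (S₀/π) × [bracket] = (994/π) × 1.498298 = 474.1 W/m².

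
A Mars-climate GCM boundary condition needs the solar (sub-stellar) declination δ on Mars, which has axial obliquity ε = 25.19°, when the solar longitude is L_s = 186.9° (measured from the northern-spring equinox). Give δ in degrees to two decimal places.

sin δ = sin ε · sin L_s = sin 25.19° × sin 186.9° = -0.051133.
δ = arcsin(-0.051133) = -2.93°.

δ = -2.93°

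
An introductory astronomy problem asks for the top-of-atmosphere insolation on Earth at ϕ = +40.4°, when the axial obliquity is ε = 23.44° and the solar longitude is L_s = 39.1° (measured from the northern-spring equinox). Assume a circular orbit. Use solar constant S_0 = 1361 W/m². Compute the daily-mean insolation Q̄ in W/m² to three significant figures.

Q̄ ≈ 438 W/m²

Solar declination: sin δ = sin ε · sin L_s = sin 23.44° × sin 39.1° = 0.25088, so δ = +14.529°.
cos h₀ = −tan(+40.4°) tan(+14.529°) = -0.2206, h₀ = 1.7932 rad.
Bracket: h₀ sin ϕ sin δ + cos ϕ cos δ sin h₀ = 1.7932×0.64812×0.25088 + 0.76154×0.96802×0.97537 = 0.291575 + 0.719029 = 1.010604.
Q̄ = (S_0/π) × [bracket] = (1361/π) × 1.010604 = 437.8 W/m².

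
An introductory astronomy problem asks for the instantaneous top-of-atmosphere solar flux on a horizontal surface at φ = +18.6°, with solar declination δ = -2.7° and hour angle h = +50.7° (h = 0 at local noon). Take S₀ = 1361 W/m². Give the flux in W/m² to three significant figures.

cos θ_z = sin φ sin δ + cos φ cos δ cos h = -0.015025 + 0.599632 = 0.584607.
Flux = S₀ · cos θ_z = 1361 × 0.584607 = 795.7 W/m².

796 W/m²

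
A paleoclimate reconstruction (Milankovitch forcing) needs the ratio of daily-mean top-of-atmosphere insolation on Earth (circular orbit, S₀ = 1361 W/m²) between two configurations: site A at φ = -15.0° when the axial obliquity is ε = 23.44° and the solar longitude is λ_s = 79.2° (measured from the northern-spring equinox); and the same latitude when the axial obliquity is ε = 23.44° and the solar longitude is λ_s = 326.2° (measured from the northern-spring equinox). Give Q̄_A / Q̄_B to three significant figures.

— Configuration A (φ=-15.0°):
Solar declination: sin δ = sin ε · sin λ_s = sin 23.44° × sin 79.2° = 0.39074, so δ = +23.001°.
cos H₀ = −tan(-15.0°) tan(+23.001°) = 0.1137, H₀ = 1.4568 rad.
Bracket: H₀ sin φ sin δ + cos φ cos δ sin H₀ = 1.4568×-0.25882×0.39074 + 0.96593×0.92050×0.99351 = -0.147328 + 0.883368 = 0.736040.
Q̄ = (S₀/π) × [bracket] = (1361/π) × 0.736040 = 318.87 W/m².
— Configuration B (φ=-15.0°):
Solar declination: sin δ = sin ε · sin λ_s = sin 23.44° × sin 326.2° = -0.22129, so δ = -12.785°.
cos H₀ = −tan(-15.0°) tan(-12.785°) = -0.0608, H₀ = 1.6316 rad.
Bracket: H₀ sin φ sin δ + cos φ cos δ sin H₀ = 1.6316×-0.25882×-0.22129 + 0.96593×0.97521×0.99815 = 0.093449 + 0.940242 = 1.033691.
Q̄ = (S₀/π) × [bracket] = (1361/π) × 1.033691 = 447.82 W/m².
Ratio Q̄_A / Q̄_B = 318.87 / 447.82 = 0.7120.

Q̄_A / Q̄_B ≈ 0.712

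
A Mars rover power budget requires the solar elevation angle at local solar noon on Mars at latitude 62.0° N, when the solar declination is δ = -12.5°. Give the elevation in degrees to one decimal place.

At local noon the hour angle is zero, so the zenith angle equals |ϕ − δ| = |+62.0° − (-12.500°)| = 74.500°.
Elevation = 90° − 74.500° = 15.5°.

15.5°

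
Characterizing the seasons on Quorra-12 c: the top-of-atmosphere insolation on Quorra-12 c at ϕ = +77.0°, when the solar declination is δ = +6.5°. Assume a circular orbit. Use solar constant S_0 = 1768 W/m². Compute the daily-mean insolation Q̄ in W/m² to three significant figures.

Q̄ ≈ 239 W/m²

cos h₀ = −tan(+77.0°) tan(+6.500°) = -0.4935, h₀ = 2.0869 rad.
Bracket: h₀ sin ϕ sin δ + cos ϕ cos δ sin h₀ = 2.0869×0.97437×0.11320 + 0.22495×0.99357×0.86974 = 0.230182 + 0.194390 = 0.424572.
Q̄ = (S_0/π) × [bracket] = (1768/π) × 0.424572 = 238.9 W/m².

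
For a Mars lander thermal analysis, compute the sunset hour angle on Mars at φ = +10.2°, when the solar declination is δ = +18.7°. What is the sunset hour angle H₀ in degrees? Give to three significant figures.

cos H₀ = −tan φ · tan δ = −tan(+10.2°) × tan(+18.700°) = -0.0609, so H₀ = 1.6317 rad = 93.49°.

H₀ = 93.5°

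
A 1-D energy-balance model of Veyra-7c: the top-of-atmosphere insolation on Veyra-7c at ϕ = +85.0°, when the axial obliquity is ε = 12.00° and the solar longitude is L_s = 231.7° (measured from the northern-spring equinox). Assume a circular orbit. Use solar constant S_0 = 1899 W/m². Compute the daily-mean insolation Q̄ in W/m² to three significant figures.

Q̄ ≈ 0.00 W/m²

Solar declination: sin δ = sin ε · sin L_s = sin 12.00° × sin 231.7° = -0.16316, so δ = -9.391°.
cos h₀ = −tan(+85.0°) tan(-9.391°) = 1.8903 ≥ 1 ⇒ polar night, h₀ = 0 and Q̄ = 0.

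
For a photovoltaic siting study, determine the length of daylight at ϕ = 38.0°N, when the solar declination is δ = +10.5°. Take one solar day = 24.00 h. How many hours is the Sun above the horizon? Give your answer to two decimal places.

13.11 h

cos h₀ = −tan ϕ · tan δ = −tan(+38.0°) × tan(+10.500°) = -0.1448, so h₀ = 1.7161 rad = 98.33°.
Daylight = 2h₀/(2π) × 24.00 h = (1.7161/π) × 24.00 = 13.11 h.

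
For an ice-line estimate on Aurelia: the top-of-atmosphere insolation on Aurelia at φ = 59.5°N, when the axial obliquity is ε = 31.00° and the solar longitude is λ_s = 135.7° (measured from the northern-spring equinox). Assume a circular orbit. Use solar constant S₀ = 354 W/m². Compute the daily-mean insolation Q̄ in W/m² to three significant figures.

Solar declination: sin δ = sin ε · sin λ_s = sin 31.00° × sin 135.7° = 0.35971, so δ = +21.082°.
cos H₀ = −tan(+59.5°) tan(+21.082°) = -0.6545, H₀ = 2.2843 rad.
Bracket: H₀ sin φ sin δ + cos φ cos δ sin H₀ = 2.2843×0.86163×0.35971 + 0.50754×0.93306×0.75608 = 0.707989 + 0.358053 = 1.066042.
Q̄ = (S₀/π) × [bracket] = (354/π) × 1.066042 = 120.1 W/m².

Q̄ ≈ 120 W/m²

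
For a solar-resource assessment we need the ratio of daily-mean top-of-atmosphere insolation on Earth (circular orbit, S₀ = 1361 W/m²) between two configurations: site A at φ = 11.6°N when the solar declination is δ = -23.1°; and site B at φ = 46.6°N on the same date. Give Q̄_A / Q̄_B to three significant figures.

— Configuration A (φ=+11.6°):
cos H₀ = −tan(+11.6°) tan(-23.100°) = 0.0876, H₀ = 1.4831 rad.
Bracket: H₀ sin φ sin δ + cos φ cos δ sin H₀ = 1.4831×0.20108×-0.39234 + 0.97958×0.91982×0.99616 = -0.117004 + 0.897577 = 0.780573.
Q̄ = (S₀/π) × [bracket] = (1361/π) × 0.780573 = 338.16 W/m².
— Configuration B (φ=+46.6°):
cos H₀ = −tan(+46.6°) tan(-23.100°) = 0.4510, H₀ = 1.1029 rad.
Bracket: H₀ sin φ sin δ + cos φ cos δ sin H₀ = 1.1029×0.72657×-0.39234 + 0.68709×0.91982×0.89250 = -0.314395 + 0.564059 = 0.249664.
Q̄ = (S₀/π) × [bracket] = (1361/π) × 0.249664 = 108.16 W/m².
Ratio Q̄_A / Q̄_B = 338.16 / 108.16 = 3.126.

Q̄_A / Q̄_B ≈ 3.13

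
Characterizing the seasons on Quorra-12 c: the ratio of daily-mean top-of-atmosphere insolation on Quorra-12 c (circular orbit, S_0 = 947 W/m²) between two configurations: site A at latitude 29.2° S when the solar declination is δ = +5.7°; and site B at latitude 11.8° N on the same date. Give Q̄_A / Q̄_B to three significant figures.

— Configuration A (ϕ=-29.2°):
cos h₀ = −tan(-29.2°) tan(+5.700°) = 0.0558, h₀ = 1.5150 rad.
Bracket: h₀ sin ϕ sin δ + cos ϕ cos δ sin h₀ = 1.5150×-0.48786×0.09932 + 0.87292×0.99506×0.99844 = -0.073408 + 0.867253 = 0.793845.
Q̄ = (S_0/π) × [bracket] = (947/π) × 0.793845 = 239.30 W/m².
— Configuration B (ϕ=+11.8°):
cos h₀ = −tan(+11.8°) tan(+5.700°) = -0.0209, h₀ = 1.5916 rad.
Bracket: h₀ sin ϕ sin δ + cos ϕ cos δ sin h₀ = 1.5916×0.20450×0.09932 + 0.97887×0.99506×0.99978 = 0.032327 + 0.973820 = 1.006147.
Q̄ = (S_0/π) × [bracket] = (947/π) × 1.006147 = 303.29 W/m².
Ratio Q̄_A / Q̄_B = 239.30 / 303.29 = 0.7890.

Q̄_A / Q̄_B ≈ 0.789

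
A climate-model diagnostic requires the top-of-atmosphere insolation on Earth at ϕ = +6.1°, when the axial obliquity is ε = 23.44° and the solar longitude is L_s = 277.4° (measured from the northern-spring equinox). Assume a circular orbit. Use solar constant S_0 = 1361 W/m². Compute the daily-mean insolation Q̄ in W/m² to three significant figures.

Solar declination: sin δ = sin ε · sin L_s = sin 23.44° × sin 277.4° = -0.39448, so δ = -23.233°.
cos h₀ = −tan(+6.1°) tan(-23.233°) = 0.0459, h₀ = 1.5249 rad.
Bracket: h₀ sin ϕ sin δ + cos ϕ cos δ sin h₀ = 1.5249×0.10626×-0.39448 + 0.99434×0.91891×0.99895 = -0.063920 + 0.912750 = 0.848830.
Q̄ = (S_0/π) × [bracket] = (1361/π) × 0.848830 = 367.7 W/m².

Q̄ ≈ 368 W/m²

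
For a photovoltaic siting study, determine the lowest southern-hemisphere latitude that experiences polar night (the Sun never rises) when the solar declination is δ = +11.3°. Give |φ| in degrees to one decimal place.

|φ| = 78.7°

Polar night requires cos H₀ = −tan φ tan δ ≥ 1, i.e. tan φ tan δ ≤ −1.
The boundary is |tan φ| · |tan δ| = 1, so |φ| = 90° − |δ| = 90° − 11.3° = 78.7° in the southern hemisphere.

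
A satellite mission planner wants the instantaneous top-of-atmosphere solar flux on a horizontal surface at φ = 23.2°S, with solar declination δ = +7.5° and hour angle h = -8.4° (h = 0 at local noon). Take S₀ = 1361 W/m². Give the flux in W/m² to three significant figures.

1.16e+03 W/m²

cos θ_z = sin φ sin δ + cos φ cos δ cos h = -0.051420 + 0.901496 = 0.850076.
Flux = S₀ · cos θ_z = 1361 × 0.850076 = 1157 W/m².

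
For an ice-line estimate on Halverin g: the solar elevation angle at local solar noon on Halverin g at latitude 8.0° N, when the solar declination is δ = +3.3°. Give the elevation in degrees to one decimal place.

85.3°

At local noon the hour angle is zero, so the zenith angle equals |ϕ − δ| = |+8.0° − (+3.300°)| = 4.700°.
Elevation = 90° − 4.700° = 85.3°.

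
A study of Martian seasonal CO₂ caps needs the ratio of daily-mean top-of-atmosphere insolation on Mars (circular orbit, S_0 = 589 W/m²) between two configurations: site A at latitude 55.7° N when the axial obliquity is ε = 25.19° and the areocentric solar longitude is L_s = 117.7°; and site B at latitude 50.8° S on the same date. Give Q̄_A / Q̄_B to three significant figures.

— Configuration A (ϕ=+55.7°):
sin δ = sin 25.19° × sin 117.7° = 0.37684, so δ = +22.138°.
cos h₀ = −tan(+55.7°) tan(+22.138°) = -0.5964, h₀ = 2.2098 rad.
Bracket: h₀ sin ϕ sin δ + cos ϕ cos δ sin h₀ = 2.2098×0.82610×0.37684 + 0.56353×0.92628×0.80269 = 0.687927 + 0.418993 = 1.106920.
Q̄ = (S_0/π) × [bracket] = (589/π) × 1.106920 = 207.53 W/m².
— Configuration B (ϕ=-50.8°):
cos h₀ = −tan(-50.8°) tan(+22.138°) = 0.4988, h₀ = 1.0485 rad.
Bracket: h₀ sin ϕ sin δ + cos ϕ cos δ sin h₀ = 1.0485×-0.77494×0.37684 + 0.63203×0.92628×0.86670 = -0.306192 + 0.507398 = 0.201206.
Q̄ = (S_0/π) × [bracket] = (589/π) × 0.201206 = 37.723 W/m².
Ratio Q̄_A / Q̄_B = 207.53 / 37.723 = 5.501.

Q̄_A / Q̄_B ≈ 5.50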